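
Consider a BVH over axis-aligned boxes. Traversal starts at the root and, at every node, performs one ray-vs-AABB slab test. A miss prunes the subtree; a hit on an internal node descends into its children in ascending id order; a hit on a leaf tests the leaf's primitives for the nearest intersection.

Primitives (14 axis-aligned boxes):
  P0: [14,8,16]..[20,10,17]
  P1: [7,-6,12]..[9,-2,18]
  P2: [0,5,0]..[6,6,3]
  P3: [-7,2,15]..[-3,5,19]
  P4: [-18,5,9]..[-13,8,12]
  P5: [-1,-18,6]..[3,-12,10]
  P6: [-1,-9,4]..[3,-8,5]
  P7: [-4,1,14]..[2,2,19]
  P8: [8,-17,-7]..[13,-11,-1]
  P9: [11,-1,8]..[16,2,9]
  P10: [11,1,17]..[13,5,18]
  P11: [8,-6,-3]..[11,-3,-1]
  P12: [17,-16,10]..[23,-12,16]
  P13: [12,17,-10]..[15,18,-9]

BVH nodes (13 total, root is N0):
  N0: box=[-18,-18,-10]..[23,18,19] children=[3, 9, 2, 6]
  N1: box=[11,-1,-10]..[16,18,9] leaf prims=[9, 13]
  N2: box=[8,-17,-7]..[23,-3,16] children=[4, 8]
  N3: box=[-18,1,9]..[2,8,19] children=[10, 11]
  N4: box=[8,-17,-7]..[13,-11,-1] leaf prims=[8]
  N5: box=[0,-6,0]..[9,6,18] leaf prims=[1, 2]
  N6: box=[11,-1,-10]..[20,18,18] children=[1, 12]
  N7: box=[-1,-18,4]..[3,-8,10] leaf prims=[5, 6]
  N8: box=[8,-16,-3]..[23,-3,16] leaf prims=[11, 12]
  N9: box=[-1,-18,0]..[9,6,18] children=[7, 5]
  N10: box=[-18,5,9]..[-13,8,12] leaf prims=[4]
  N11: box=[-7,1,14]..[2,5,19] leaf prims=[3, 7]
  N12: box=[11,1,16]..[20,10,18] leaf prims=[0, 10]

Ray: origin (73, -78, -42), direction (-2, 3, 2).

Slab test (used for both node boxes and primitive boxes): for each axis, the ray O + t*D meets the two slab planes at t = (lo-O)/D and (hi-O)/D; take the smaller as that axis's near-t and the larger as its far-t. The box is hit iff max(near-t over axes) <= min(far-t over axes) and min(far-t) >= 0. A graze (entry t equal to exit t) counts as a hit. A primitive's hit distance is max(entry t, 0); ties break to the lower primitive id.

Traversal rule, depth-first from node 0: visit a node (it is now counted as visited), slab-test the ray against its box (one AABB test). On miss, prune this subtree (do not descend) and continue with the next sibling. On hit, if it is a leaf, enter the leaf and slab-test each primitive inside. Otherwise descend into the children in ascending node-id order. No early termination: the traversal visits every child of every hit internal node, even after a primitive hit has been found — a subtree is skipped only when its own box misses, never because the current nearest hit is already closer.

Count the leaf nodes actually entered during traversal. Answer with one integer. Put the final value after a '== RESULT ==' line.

Trace the traversal:
N0 x:[25,91/2] y:[20,32] z:[16,61/2] -> hit [25,61/2], descend [2, 3, 6, 9]
  N2 x:[25,65/2] y:[61/3,25] z:[35/2,29] -> hit [25,25], descend [4, 8]
    N4 x:[30,65/2] y:[61/3,67/3] z:[35/2,41/2] -> miss, prune
    N8 x:[25,65/2] y:[62/3,25] z:[39/2,29] -> hit [25,25] leaf, test {P11(miss), P12(miss)}
  N3 x:[71/2,91/2] y:[79/3,86/3] z:[51/2,61/2] -> miss, prune
  N6 x:[53/2,31] y:[77/3,32] z:[16,30] -> hit [53/2,30], descend [1, 12]
    N1 x:[57/2,31] y:[77/3,32] z:[16,51/2] -> miss, prune
    N12 x:[53/2,31] y:[79/3,88/3] z:[29,30] -> hit [29,88/3] leaf, test {P0@t=29, P10(miss)}
  N9 x:[32,37] y:[20,28] z:[21,30] -> miss, prune

Summary -> nodes [0, 2, 4, 8, 3, 6, 1, 12, 9]; box-tests=9; leaf-entries=2; first=P0

== RESULT ==
2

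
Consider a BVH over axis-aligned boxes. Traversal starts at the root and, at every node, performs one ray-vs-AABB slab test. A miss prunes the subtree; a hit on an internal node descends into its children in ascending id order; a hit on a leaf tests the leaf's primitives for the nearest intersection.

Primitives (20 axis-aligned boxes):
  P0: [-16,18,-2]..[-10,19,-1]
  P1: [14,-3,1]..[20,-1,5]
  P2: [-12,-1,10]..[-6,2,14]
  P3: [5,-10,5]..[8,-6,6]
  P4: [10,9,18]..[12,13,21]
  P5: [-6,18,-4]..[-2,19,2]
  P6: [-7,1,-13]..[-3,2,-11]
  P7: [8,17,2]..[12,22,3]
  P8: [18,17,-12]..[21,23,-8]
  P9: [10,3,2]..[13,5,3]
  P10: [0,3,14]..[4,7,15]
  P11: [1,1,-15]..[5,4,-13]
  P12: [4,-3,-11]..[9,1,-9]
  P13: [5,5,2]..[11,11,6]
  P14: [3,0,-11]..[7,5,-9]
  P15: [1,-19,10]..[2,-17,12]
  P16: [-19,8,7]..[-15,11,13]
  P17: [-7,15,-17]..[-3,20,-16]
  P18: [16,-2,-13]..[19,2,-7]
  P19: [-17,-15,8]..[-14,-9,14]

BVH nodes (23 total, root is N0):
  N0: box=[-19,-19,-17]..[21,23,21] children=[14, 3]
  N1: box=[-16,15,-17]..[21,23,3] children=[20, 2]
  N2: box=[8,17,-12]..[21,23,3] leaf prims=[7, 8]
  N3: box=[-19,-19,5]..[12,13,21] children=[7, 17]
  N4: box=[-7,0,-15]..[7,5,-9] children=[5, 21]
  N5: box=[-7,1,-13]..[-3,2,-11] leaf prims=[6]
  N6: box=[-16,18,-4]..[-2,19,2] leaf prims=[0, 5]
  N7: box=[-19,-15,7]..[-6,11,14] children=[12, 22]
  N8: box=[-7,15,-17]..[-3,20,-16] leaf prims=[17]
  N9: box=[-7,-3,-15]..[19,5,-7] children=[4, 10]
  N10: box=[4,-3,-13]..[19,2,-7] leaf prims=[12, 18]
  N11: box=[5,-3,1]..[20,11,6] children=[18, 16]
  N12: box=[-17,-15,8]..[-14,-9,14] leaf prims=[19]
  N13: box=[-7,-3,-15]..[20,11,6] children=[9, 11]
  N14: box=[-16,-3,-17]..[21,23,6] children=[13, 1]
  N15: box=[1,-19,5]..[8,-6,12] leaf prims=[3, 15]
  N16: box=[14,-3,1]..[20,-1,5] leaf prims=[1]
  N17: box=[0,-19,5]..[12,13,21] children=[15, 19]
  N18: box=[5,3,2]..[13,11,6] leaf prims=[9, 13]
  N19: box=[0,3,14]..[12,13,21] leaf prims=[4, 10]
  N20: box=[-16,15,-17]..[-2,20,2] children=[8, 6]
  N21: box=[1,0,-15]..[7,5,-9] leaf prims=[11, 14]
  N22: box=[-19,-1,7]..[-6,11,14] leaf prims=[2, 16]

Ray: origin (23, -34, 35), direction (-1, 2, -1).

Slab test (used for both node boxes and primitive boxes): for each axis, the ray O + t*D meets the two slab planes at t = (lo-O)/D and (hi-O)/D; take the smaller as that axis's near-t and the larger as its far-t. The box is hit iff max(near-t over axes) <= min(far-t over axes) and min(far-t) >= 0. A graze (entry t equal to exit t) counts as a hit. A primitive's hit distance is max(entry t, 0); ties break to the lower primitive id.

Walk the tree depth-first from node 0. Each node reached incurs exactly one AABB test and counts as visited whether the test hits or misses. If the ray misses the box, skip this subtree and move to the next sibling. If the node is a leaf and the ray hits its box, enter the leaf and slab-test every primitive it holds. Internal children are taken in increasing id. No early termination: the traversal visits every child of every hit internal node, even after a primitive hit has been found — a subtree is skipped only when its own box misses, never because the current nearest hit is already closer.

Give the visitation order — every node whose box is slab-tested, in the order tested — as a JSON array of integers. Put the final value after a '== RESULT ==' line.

Traverse from the root:
N0 x:[2,42] y:[15/2,57/2] z:[14,52] -> hit [14,57/2], descend [3, 14]
  N3 x:[11,42] y:[15/2,47/2] z:[14,30] -> hit [14,47/2], descend [7, 17]
    N7 x:[29,42] y:[19/2,45/2] z:[21,28] -> miss, prune
    N17 x:[11,23] y:[15/2,47/2] z:[14,30] -> hit [14,23], descend [15, 19]
      N15 x:[15,22] y:[15/2,14] z:[23,30] -> miss, prune
      N19 x:[11,23] y:[37/2,47/2] z:[14,21] -> hit [37/2,21] leaf, test {P4(miss), P10@t=20}
  N14 x:[2,39] y:[31/2,57/2] z:[29,52] -> miss, prune

7 AABB tests over nodes [0, 3, 7, 17, 15, 19, 14]; 1 leaf entered; closest P10.

== RESULT ==
[0, 3, 7, 17, 15, 19, 14]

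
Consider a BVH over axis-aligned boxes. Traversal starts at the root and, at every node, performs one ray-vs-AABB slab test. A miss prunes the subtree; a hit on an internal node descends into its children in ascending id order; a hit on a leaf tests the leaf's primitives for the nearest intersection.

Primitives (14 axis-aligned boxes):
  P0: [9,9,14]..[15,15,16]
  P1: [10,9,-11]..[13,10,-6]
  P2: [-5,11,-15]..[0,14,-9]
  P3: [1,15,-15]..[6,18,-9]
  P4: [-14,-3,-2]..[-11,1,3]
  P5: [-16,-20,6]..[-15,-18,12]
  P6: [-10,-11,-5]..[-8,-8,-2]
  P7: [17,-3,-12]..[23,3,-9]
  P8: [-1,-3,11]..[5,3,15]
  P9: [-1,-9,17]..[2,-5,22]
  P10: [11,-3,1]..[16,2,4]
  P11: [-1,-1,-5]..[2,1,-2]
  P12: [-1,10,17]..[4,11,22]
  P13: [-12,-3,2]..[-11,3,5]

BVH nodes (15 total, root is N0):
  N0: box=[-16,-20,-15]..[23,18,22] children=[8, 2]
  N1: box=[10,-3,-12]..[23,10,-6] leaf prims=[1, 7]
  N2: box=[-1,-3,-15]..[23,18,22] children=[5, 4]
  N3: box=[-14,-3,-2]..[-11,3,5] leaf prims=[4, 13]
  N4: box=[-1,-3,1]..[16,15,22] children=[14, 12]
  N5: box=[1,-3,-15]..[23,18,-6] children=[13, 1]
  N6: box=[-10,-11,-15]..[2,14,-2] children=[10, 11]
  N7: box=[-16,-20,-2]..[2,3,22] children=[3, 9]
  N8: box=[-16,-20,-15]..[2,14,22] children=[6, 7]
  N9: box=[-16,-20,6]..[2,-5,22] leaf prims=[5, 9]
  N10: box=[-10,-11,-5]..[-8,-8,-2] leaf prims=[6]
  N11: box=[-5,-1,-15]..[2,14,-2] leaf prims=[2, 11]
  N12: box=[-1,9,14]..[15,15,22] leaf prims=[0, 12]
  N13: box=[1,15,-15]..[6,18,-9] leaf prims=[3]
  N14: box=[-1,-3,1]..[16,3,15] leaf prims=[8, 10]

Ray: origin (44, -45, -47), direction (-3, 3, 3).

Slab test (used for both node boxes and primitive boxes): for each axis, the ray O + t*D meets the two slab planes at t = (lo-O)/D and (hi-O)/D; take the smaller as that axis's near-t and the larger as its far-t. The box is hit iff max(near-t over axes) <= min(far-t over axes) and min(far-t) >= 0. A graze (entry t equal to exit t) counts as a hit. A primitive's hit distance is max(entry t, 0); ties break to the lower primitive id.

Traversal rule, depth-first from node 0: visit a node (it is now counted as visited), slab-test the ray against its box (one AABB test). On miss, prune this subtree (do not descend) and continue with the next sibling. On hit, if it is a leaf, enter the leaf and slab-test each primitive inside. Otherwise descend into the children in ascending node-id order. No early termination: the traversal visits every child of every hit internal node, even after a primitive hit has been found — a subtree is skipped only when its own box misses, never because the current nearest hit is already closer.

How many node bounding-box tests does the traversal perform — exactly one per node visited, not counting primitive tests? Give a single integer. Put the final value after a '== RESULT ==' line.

Trace the traversal:
N0 x:[7,20] y:[25/3,21] z:[32/3,23] -> hit [32/3,20], descend [2, 8]
  N2 x:[7,15] y:[14,21] z:[32/3,23] -> hit [14,15], descend [4, 5]
    N4 x:[28/3,15] y:[14,20] z:[16,23] -> miss, prune
    N5 x:[7,43/3] y:[14,21] z:[32/3,41/3] -> miss, prune
  N8 x:[14,20] y:[25/3,59/3] z:[32/3,23] -> hit [14,59/3], descend [6, 7]
    N6 x:[14,18] y:[34/3,59/3] z:[32/3,15] -> hit [14,15], descend [10, 11]
      N10 x:[52/3,18] y:[34/3,37/3] z:[14,15] -> miss, prune
      N11 x:[14,49/3] y:[44/3,59/3] z:[32/3,15] -> hit [44/3,15] leaf, test {P2(miss), P11@t=44/3}
    N7 x:[14,20] y:[25/3,16] z:[15,23] -> hit [15,16], descend [3, 9]
      N3 x:[55/3,58/3] y:[14,16] z:[15,52/3] -> miss, prune
      N9 x:[14,20] y:[25/3,40/3] z:[53/3,23] -> miss, prune

order=[0, 2, 4, 5, 8, 6, 10, 11, 7, 3, 9]  |boxes|=11  |leaves|=1  hit=P11

== RESULT ==
11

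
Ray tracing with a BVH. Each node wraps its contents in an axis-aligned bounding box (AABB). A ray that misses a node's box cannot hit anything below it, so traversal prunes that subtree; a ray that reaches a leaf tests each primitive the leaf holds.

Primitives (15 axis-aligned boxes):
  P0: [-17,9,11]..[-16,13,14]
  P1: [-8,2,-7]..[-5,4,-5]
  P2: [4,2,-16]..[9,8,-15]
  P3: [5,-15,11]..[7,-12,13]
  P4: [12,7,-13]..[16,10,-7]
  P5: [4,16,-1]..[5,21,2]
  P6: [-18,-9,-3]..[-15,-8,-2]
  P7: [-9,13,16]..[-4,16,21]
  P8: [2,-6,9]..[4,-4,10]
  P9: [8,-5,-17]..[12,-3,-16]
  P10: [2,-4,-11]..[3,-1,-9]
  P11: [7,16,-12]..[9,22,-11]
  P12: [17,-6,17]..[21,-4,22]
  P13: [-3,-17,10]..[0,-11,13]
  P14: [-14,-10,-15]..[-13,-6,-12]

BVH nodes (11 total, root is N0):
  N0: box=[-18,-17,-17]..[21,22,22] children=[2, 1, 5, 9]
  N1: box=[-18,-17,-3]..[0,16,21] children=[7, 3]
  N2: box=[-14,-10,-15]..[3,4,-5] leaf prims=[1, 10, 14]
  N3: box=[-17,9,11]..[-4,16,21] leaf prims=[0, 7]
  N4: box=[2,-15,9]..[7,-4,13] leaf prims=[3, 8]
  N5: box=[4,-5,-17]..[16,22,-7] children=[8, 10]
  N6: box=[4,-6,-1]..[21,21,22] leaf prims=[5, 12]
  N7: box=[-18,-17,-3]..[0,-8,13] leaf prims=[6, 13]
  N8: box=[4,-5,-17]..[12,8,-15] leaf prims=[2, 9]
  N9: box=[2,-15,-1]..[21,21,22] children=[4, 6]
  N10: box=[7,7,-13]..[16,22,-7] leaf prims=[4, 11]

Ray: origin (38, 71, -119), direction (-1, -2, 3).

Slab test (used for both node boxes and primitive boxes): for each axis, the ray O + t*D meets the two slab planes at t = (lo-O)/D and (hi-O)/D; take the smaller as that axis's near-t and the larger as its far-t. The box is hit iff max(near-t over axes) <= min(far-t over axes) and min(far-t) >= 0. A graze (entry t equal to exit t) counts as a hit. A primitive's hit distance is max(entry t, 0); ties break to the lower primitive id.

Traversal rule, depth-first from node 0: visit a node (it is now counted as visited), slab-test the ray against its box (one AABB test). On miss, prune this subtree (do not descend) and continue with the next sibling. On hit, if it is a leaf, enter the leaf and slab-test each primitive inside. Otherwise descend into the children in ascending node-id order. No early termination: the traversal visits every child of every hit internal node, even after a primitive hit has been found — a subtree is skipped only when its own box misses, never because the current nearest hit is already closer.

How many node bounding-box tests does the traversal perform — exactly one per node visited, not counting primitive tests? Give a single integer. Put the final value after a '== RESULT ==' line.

Traverse from the root:
N0 x:[17,56] y:[49/2,44] z:[34,47] -> hit [34,44], descend [1, 2, 5, 9]
  N1 x:[38,56] y:[55/2,44] z:[116/3,140/3] -> hit [116/3,44], descend [3, 7]
    N3 x:[42,55] y:[55/2,31] z:[130/3,140/3] -> miss, prune
    N7 x:[38,56] y:[79/2,44] z:[116/3,44] -> hit [79/2,44] leaf, test {P6(miss), P13(miss)}
  N2 x:[35,52] y:[67/2,81/2] z:[104/3,38] -> hit [35,38] leaf, test {P1(miss), P10@t=36, P14(miss)}
  N5 x:[22,34] y:[49/2,38] z:[34,112/3] -> hit [34,34], descend [8, 10]
    N8 x:[26,34] y:[63/2,38] z:[34,104/3] -> hit [34,34] leaf, test {P2(miss), P9(miss)}
    N10 x:[22,31] y:[49/2,32] z:[106/3,112/3] -> miss, prune
  N9 x:[17,36] y:[25,43] z:[118/3,47] -> miss, prune

Visited [0, 1, 3, 7, 2, 5, 8, 10, 9]. Tests: 9 box, 3 leaf. Nearest: P10.

== RESULT ==
9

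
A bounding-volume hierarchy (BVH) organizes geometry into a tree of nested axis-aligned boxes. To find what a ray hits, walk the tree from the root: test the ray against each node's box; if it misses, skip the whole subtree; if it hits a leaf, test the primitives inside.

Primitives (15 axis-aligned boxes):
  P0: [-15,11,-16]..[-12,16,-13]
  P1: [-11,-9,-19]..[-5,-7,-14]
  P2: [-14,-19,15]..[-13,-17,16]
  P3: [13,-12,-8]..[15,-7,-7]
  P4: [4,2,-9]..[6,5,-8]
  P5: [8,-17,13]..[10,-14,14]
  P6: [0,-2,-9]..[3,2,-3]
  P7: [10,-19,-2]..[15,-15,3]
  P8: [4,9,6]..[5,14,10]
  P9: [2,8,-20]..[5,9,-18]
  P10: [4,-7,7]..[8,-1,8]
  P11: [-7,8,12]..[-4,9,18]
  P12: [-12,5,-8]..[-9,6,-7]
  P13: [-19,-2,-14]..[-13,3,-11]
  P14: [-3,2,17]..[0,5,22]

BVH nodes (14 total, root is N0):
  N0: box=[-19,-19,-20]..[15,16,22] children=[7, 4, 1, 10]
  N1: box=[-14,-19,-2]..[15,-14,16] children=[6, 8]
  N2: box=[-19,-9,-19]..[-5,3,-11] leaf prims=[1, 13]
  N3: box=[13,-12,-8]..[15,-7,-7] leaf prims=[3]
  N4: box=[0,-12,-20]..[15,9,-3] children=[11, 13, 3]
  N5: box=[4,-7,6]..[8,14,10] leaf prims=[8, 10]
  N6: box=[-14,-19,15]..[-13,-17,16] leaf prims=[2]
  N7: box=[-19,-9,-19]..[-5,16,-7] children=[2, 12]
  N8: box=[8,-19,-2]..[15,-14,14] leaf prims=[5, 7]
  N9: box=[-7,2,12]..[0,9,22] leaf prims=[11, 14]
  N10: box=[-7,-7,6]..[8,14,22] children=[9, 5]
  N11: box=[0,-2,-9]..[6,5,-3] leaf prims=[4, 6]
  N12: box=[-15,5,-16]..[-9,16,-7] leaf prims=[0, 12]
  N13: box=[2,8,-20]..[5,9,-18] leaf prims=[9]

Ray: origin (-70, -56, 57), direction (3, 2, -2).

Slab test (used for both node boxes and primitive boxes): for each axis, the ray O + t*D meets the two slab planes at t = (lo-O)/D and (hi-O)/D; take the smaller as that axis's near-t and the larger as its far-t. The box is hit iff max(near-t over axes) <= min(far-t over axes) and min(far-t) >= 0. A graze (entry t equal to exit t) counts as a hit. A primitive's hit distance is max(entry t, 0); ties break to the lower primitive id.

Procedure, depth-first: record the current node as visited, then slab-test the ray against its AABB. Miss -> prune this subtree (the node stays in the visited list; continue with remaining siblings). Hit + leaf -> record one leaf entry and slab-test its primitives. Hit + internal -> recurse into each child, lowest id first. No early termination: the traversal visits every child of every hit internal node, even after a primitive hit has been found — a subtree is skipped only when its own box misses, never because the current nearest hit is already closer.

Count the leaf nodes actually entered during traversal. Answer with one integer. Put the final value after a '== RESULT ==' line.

Trace the traversal:
N0 x:[17,85/3] y:[37/2,36] z:[35/2,77/2] -> hit [37/2,85/3], descend [1, 4, 7, 10]
  N1 x:[56/3,85/3] y:[37/2,21] z:[41/2,59/2] -> hit [41/2,21], descend [6, 8]
    N6 x:[56/3,19] y:[37/2,39/2] z:[41/2,21] -> miss, prune
    N8 x:[26,85/3] y:[37/2,21] z:[43/2,59/2] -> miss, prune
  N4 x:[70/3,85/3] y:[22,65/2] z:[30,77/2] -> miss, prune
  N7 x:[17,65/3] y:[47/2,36] z:[32,38] -> miss, prune
  N10 x:[21,26] y:[49/2,35] z:[35/2,51/2] -> hit [49/2,51/2], descend [5, 9]
    N5 x:[74/3,26] y:[49/2,35] z:[47/2,51/2] -> hit [74/3,51/2] leaf, test {P8(miss), P10@t=74/3}
    N9 x:[21,70/3] y:[29,65/2] z:[35/2,45/2] -> miss, prune

9 AABB tests over nodes [0, 1, 6, 8, 4, 7, 10, 5, 9]; 1 leaf entered; closest P10.

== RESULT ==
1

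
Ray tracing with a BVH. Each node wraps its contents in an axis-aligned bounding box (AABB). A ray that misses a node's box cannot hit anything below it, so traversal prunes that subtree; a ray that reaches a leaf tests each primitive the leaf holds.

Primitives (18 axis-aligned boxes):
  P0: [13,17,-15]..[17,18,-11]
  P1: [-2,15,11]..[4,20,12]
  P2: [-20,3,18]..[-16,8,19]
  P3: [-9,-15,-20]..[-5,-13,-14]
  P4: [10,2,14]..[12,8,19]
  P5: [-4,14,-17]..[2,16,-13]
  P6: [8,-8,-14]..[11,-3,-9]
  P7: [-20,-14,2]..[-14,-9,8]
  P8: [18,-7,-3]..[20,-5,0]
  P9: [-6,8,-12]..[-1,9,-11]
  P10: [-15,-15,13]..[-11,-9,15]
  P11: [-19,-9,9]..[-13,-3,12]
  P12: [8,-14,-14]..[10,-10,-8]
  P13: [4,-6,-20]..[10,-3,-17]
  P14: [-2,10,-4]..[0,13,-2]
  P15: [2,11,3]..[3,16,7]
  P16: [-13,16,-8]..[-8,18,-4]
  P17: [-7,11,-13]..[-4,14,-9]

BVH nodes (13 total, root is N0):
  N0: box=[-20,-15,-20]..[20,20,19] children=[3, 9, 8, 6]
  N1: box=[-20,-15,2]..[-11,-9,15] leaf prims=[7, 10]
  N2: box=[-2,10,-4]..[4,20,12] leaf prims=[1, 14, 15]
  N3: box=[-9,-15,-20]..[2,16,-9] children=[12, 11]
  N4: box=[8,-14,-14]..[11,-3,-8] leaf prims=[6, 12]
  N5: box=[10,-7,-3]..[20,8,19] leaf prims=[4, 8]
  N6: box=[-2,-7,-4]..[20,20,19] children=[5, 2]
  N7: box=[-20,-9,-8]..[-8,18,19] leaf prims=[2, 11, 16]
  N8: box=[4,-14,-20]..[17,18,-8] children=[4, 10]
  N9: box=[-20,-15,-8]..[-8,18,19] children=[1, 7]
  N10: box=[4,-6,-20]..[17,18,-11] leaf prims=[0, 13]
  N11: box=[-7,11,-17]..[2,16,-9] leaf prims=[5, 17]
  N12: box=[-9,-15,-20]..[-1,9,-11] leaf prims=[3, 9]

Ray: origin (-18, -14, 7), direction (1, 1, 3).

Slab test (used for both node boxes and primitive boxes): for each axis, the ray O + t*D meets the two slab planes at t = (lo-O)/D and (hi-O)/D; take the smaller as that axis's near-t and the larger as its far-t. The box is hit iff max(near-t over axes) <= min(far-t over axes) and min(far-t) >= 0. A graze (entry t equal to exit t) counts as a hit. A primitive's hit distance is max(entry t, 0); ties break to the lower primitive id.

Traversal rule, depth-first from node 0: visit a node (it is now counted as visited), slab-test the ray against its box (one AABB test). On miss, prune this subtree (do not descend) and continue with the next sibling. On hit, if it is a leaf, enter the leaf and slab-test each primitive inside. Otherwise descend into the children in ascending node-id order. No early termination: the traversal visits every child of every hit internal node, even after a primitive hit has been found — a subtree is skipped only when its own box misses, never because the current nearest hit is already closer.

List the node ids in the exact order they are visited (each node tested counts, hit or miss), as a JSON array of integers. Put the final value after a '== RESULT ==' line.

Trace the traversal:
N0 x:[-2,38] y:[-1,34] z:[-9,4] -> hit [-1,4], descend [3, 6, 8, 9]
  N3 x:[9,20] y:[-1,30] z:[-9,-16/3] -> miss, prune
  N6 x:[16,38] y:[7,34] z:[-11/3,4] -> miss, prune
  N8 x:[22,35] y:[0,32] z:[-9,-5] -> miss, prune
  N9 x:[-2,10] y:[-1,32] z:[-5,4] -> hit [-1,4], descend [1, 7]
    N1 x:[-2,7] y:[-1,5] z:[-5/3,8/3] -> hit [-1,8/3] leaf, test {P7@t=0, P10(miss)}
    N7 x:[-2,10] y:[5,32] z:[-5,4] -> miss, prune

Visited [0, 3, 6, 8, 9, 1, 7]. Tests: 7 box, 1 leaf. Nearest: P7.

== RESULT ==
[0, 3, 6, 8, 9, 1, 7]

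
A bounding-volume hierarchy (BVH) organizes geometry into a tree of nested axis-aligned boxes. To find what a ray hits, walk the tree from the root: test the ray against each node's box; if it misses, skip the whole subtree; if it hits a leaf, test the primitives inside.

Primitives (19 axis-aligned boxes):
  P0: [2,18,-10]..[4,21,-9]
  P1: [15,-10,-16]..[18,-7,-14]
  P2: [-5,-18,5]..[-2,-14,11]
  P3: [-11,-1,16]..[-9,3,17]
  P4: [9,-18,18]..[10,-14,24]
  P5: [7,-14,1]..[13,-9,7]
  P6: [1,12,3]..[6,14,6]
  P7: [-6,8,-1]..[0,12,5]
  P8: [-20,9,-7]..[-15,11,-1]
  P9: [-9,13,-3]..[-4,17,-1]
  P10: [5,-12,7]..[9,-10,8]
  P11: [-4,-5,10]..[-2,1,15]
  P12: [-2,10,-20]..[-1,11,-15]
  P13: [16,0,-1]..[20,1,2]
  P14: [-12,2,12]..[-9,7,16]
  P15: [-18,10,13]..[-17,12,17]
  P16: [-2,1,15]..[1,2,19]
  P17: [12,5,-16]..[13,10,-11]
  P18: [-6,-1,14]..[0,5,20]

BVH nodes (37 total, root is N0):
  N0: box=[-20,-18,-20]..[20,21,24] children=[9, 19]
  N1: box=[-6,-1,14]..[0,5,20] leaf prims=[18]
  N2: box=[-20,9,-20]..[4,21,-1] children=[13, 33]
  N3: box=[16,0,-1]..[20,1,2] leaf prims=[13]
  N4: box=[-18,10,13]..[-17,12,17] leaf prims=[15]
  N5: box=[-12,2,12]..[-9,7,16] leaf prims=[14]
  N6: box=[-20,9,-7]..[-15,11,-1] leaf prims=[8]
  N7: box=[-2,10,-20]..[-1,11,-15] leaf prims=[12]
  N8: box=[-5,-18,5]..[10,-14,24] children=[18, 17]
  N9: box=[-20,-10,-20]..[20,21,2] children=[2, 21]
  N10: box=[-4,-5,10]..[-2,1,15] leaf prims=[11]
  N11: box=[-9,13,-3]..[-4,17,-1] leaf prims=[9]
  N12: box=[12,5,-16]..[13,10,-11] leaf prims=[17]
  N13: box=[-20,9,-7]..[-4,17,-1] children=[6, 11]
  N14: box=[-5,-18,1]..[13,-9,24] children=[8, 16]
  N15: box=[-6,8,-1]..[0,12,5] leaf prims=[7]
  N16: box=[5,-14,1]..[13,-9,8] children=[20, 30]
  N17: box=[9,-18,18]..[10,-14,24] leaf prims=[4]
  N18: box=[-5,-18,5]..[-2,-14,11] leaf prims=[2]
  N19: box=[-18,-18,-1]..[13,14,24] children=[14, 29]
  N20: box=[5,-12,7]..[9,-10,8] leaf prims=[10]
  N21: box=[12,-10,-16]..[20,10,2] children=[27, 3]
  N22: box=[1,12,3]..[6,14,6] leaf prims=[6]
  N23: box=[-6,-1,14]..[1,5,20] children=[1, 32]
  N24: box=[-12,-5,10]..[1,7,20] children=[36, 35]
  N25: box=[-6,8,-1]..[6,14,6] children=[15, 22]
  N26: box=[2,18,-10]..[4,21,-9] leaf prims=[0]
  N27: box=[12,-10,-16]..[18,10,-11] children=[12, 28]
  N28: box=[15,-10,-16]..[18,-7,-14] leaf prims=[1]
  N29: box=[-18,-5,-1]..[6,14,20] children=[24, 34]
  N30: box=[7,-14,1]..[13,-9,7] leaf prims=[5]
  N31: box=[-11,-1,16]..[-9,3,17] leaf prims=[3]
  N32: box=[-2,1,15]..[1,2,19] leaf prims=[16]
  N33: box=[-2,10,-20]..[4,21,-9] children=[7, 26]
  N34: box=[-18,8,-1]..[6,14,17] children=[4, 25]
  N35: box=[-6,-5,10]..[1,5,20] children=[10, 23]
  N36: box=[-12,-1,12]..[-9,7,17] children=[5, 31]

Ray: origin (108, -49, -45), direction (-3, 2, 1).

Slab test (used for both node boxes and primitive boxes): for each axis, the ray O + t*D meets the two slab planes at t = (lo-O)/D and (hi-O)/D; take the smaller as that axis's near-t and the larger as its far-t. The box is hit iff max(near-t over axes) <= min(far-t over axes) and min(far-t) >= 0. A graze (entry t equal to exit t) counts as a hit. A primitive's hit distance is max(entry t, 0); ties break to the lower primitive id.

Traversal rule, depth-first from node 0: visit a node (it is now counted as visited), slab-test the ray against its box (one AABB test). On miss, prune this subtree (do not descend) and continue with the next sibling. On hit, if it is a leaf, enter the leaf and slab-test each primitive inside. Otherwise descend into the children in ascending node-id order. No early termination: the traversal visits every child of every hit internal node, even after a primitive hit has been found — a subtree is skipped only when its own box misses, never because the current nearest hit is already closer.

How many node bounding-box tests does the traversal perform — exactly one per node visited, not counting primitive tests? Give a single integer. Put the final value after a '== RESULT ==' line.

Traverse from the root:
N0 x:[88/3,128/3] y:[31/2,35] z:[25,69] -> hit [88/3,35], descend [9, 19]
  N9 x:[88/3,128/3] y:[39/2,35] z:[25,47] -> hit [88/3,35], descend [2, 21]
    N2 x:[104/3,128/3] y:[29,35] z:[25,44] -> hit [104/3,35], descend [13, 33]
      N13 x:[112/3,128/3] y:[29,33] z:[38,44] -> miss, prune
      N33 x:[104/3,110/3] y:[59/2,35] z:[25,36] -> hit [104/3,35], descend [7, 26]
        N7 x:[109/3,110/3] y:[59/2,30] z:[25,30] -> miss, prune
        N26 x:[104/3,106/3] y:[67/2,35] z:[35,36] -> hit [35,35] leaf, test {P0@t=35}
    N21 x:[88/3,32] y:[39/2,59/2] z:[29,47] -> hit [88/3,59/2], descend [3, 27]
      N3 x:[88/3,92/3] y:[49/2,25] z:[44,47] -> miss, prune
      N27 x:[30,32] y:[39/2,59/2] z:[29,34] -> miss, prune
  N19 x:[95/3,42] y:[31/2,63/2] z:[44,69] -> miss, prune

order=[0, 9, 2, 13, 33, 7, 26, 21, 3, 27, 19]  |boxes|=11  |leaves|=1  hit=P0

== RESULT ==
11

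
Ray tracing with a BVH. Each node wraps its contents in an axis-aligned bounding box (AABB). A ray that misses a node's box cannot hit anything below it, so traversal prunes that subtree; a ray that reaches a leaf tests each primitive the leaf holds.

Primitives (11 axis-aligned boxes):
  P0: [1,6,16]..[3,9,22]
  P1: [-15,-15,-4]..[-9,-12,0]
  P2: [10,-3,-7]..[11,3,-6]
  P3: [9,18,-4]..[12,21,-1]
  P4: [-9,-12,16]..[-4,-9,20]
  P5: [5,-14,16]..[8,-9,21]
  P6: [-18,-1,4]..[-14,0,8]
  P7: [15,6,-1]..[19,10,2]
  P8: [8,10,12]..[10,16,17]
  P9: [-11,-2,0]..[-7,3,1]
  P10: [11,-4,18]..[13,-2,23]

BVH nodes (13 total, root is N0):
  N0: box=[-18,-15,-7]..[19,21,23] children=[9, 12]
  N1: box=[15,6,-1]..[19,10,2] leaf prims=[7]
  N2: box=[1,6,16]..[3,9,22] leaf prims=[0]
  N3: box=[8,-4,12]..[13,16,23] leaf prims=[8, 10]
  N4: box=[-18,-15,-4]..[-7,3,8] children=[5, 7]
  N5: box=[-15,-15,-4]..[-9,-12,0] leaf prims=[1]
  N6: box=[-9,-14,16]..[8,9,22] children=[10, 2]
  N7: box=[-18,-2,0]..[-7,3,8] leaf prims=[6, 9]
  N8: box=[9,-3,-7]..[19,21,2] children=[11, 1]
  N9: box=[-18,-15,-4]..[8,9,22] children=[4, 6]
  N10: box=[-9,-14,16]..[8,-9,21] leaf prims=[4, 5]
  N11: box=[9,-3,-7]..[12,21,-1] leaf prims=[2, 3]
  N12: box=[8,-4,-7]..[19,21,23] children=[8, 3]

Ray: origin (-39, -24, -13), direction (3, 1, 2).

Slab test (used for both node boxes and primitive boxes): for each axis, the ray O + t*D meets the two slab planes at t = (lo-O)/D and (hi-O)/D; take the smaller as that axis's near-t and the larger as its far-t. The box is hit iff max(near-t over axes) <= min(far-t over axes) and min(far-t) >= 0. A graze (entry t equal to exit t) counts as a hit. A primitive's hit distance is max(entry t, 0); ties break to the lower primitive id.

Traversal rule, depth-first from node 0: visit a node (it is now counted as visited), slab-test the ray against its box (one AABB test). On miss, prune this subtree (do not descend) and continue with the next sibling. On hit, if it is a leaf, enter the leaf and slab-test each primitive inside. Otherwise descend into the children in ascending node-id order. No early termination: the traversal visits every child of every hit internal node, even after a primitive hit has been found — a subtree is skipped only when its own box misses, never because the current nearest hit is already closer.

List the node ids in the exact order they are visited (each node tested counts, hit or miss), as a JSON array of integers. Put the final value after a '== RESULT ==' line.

Traverse from the root:
N0 x:[7,58/3] y:[9,45] z:[3,18] -> hit [9,18], descend [9, 12]
  N9 x:[7,47/3] y:[9,33] z:[9/2,35/2] -> hit [9,47/3], descend [4, 6]
    N4 x:[7,32/3] y:[9,27] z:[9/2,21/2] -> hit [9,21/2], descend [5, 7]
      N5 x:[8,10] y:[9,12] z:[9/2,13/2] -> miss, prune
      N7 x:[7,32/3] y:[22,27] z:[13/2,21/2] -> miss, prune
    N6 x:[10,47/3] y:[10,33] z:[29/2,35/2] -> hit [29/2,47/3], descend [2, 10]
      N2 x:[40/3,14] y:[30,33] z:[29/2,35/2] -> miss, prune
      N10 x:[10,47/3] y:[10,15] z:[29/2,17] -> hit [29/2,15] leaf, test {P4(miss), P5@t=44/3}
  N12 x:[47/3,58/3] y:[20,45] z:[3,18] -> miss, prune

order=[0, 9, 4, 5, 7, 6, 2, 10, 12]  |boxes|=9  |leaves|=1  hit=P5

== RESULT ==
[0, 9, 4, 5, 7, 6, 2, 10, 12]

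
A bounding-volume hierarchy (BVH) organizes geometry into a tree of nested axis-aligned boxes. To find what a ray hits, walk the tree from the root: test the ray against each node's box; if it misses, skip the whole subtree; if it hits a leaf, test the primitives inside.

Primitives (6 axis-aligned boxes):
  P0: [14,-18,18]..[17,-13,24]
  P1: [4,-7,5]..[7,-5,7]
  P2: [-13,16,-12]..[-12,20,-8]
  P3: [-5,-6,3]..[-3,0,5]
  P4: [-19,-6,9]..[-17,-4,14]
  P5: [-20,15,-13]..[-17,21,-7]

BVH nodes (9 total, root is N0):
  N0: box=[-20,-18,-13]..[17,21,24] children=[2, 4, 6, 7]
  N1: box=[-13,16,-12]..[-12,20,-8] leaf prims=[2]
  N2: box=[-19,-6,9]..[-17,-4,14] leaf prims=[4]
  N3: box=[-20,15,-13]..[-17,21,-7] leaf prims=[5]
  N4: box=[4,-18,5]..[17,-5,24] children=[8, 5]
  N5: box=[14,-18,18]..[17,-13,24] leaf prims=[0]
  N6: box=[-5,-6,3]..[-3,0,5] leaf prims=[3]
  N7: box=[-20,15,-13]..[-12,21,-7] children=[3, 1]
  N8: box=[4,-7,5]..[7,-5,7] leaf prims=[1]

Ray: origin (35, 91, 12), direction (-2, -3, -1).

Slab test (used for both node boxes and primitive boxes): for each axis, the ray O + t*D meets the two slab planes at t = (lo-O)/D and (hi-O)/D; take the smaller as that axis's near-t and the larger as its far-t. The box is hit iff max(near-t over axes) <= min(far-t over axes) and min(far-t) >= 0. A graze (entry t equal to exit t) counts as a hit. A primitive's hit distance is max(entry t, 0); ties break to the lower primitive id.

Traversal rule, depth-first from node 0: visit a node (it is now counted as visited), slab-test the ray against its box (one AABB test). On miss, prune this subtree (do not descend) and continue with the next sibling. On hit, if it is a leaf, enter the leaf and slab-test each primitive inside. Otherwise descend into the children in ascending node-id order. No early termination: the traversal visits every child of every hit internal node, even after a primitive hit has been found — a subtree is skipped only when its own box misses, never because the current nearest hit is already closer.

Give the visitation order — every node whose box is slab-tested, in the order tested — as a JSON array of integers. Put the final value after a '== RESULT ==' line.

Walk:
N0 x:[9,55/2] y:[70/3,109/3] z:[-12,25] -> hit [70/3,25], descend [2, 4, 6, 7]
  N2 x:[26,27] y:[95/3,97/3] z:[-2,3] -> miss, prune
  N4 x:[9,31/2] y:[32,109/3] z:[-12,7] -> miss, prune
  N6 x:[19,20] y:[91/3,97/3] z:[7,9] -> miss, prune
  N7 x:[47/2,55/2] y:[70/3,76/3] z:[19,25] -> hit [47/2,25], descend [1, 3]
    N1 x:[47/2,24] y:[71/3,25] z:[20,24] -> hit [71/3,24] leaf, test {P2@t=71/3}
    N3 x:[26,55/2] y:[70/3,76/3] z:[19,25] -> miss, prune

Summary -> nodes [0, 2, 4, 6, 7, 1, 3]; box-tests=7; leaf-entries=1; first=P2

== RESULT ==
[0, 2, 4, 6, 7, 1, 3]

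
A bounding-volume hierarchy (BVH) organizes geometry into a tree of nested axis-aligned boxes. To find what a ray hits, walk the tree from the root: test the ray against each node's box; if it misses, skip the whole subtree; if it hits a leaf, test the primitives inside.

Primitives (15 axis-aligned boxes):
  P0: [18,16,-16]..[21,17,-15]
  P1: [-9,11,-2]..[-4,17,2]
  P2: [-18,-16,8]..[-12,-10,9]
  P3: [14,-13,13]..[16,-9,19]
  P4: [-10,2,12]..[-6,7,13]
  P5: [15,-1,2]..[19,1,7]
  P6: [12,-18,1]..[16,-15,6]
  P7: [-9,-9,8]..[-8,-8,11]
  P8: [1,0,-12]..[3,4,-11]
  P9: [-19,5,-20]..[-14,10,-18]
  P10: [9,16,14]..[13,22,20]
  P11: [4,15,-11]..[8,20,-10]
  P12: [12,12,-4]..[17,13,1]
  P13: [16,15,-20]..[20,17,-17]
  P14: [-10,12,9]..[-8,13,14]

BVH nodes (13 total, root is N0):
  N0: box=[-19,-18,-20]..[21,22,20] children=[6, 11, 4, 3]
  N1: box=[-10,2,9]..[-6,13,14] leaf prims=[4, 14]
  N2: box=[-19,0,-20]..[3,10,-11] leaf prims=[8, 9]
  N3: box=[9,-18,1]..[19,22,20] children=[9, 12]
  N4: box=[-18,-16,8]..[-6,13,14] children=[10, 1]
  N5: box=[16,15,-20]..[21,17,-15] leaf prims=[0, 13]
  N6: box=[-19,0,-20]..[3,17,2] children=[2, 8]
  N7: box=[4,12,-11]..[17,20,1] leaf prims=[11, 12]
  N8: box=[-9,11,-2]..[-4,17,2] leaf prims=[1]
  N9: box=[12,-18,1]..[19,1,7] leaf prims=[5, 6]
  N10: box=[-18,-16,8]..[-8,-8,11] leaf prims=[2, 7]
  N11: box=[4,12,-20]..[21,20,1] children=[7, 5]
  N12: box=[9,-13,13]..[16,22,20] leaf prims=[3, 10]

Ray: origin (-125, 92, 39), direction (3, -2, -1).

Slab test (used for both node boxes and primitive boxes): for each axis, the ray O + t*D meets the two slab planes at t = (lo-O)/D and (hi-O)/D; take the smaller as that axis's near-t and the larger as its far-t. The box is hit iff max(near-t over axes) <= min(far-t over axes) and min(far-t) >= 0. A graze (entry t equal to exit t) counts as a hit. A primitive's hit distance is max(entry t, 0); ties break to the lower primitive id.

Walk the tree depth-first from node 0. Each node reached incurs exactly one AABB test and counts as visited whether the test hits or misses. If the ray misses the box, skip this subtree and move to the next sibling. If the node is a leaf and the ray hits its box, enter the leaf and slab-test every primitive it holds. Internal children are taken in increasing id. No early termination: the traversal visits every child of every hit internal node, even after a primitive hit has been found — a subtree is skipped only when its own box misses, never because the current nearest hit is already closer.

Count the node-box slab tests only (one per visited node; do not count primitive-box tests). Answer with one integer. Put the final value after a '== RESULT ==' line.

Trace the traversal:
N0 x:[106/3,146/3] y:[35,55] z:[19,59] -> hit [106/3,146/3], descend [3, 4, 6, 11]
  N3 x:[134/3,48] y:[35,55] z:[19,38] -> miss, prune
  N4 x:[107/3,119/3] y:[79/2,54] z:[25,31] -> miss, prune
  N6 x:[106/3,128/3] y:[75/2,46] z:[37,59] -> hit [75/2,128/3], descend [2, 8]
    N2 x:[106/3,128/3] y:[41,46] z:[50,59] -> miss, prune
    N8 x:[116/3,121/3] y:[75/2,81/2] z:[37,41] -> hit [116/3,121/3] leaf, test {P1@t=116/3}
  N11 x:[43,146/3] y:[36,40] z:[38,59] -> miss, prune

order=[0, 3, 4, 6, 2, 8, 11]  |boxes|=7  |leaves|=1  hit=P1

== RESULT ==
7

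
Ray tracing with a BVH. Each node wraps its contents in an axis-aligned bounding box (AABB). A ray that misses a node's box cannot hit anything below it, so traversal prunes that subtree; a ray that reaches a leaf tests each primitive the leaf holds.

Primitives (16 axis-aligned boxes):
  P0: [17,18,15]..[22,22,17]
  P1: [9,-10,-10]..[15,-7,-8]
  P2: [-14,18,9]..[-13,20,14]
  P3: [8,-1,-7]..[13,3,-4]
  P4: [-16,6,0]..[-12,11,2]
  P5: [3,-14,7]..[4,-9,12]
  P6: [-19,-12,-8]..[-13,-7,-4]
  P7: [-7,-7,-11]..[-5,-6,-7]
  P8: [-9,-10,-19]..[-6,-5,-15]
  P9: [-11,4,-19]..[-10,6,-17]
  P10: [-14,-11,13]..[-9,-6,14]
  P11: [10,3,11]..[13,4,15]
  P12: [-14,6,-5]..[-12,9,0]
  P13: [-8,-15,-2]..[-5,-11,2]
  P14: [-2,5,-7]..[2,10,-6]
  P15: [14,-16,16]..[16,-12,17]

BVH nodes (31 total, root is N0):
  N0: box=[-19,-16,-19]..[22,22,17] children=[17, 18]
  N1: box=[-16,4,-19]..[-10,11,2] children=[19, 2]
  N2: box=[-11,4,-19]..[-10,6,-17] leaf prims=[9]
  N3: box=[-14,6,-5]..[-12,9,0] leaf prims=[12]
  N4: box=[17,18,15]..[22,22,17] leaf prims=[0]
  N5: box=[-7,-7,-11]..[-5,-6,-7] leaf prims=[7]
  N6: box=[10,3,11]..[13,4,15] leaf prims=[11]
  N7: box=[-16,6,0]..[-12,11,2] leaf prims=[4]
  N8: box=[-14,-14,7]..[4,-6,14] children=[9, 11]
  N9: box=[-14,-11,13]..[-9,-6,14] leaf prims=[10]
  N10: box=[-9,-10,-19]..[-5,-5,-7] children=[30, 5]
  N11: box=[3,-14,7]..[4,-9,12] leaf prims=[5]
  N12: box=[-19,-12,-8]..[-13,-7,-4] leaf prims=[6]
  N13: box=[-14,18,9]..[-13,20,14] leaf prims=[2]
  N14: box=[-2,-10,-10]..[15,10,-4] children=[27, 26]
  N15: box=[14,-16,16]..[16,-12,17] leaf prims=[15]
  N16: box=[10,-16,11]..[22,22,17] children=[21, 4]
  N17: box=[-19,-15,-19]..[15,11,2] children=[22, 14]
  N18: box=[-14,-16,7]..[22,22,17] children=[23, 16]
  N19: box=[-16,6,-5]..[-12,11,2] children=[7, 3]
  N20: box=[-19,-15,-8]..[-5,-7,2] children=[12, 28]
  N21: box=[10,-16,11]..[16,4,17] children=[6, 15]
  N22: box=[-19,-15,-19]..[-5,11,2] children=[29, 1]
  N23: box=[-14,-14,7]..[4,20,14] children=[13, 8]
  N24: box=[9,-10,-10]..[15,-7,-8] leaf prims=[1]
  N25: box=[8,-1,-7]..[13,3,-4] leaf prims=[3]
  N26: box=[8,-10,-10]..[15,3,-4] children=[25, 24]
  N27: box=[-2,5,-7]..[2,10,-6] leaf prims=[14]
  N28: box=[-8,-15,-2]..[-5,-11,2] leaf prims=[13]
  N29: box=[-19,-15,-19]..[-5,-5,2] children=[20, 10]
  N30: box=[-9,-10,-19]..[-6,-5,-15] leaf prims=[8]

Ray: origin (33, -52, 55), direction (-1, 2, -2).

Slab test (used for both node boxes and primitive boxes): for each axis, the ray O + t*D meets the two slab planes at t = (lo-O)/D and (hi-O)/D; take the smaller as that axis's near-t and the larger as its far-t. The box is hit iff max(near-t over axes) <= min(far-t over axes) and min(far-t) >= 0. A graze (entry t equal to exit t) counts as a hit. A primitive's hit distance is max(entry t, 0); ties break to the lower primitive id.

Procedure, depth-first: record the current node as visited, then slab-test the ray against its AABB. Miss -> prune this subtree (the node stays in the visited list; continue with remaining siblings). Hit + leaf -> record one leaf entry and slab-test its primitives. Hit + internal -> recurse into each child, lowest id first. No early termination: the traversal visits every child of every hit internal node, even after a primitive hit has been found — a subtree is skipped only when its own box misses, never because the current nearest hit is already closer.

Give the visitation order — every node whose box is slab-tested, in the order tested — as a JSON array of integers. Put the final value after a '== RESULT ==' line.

Traverse from the root:
N0 x:[11,52] y:[18,37] z:[19,37] -> hit [19,37], descend [17, 18]
  N17 x:[18,52] y:[37/2,63/2] z:[53/2,37] -> hit [53/2,63/2], descend [14, 22]
    N14 x:[18,35] y:[21,31] z:[59/2,65/2] -> hit [59/2,31], descend [26, 27]
      N26 x:[18,25] y:[21,55/2] z:[59/2,65/2] -> miss, prune
      N27 x:[31,35] y:[57/2,31] z:[61/2,31] -> hit [31,31] leaf, test {P14@t=31}
    N22 x:[38,52] y:[37/2,63/2] z:[53/2,37] -> miss, prune
  N18 x:[11,47] y:[18,37] z:[19,24] -> hit [19,24], descend [16, 23]
    N16 x:[11,23] y:[18,37] z:[19,22] -> hit [19,22], descend [4, 21]
      N4 x:[11,16] y:[35,37] z:[19,20] -> miss, prune
      N21 x:[17,23] y:[18,28] z:[19,22] -> hit [19,22], descend [6, 15]
        N6 x:[20,23] y:[55/2,28] z:[20,22] -> miss, prune
        N15 x:[17,19] y:[18,20] z:[19,39/2] -> hit [19,19] leaf, test {P15@t=19}
    N23 x:[29,47] y:[19,36] z:[41/2,24] -> miss, prune

Visited [0, 17, 14, 26, 27, 22, 18, 16, 4, 21, 6, 15, 23]. Tests: 13 box, 2 leaf. Nearest: P15.

== RESULT ==
[0, 17, 14, 26, 27, 22, 18, 16, 4, 21, 6, 15, 23]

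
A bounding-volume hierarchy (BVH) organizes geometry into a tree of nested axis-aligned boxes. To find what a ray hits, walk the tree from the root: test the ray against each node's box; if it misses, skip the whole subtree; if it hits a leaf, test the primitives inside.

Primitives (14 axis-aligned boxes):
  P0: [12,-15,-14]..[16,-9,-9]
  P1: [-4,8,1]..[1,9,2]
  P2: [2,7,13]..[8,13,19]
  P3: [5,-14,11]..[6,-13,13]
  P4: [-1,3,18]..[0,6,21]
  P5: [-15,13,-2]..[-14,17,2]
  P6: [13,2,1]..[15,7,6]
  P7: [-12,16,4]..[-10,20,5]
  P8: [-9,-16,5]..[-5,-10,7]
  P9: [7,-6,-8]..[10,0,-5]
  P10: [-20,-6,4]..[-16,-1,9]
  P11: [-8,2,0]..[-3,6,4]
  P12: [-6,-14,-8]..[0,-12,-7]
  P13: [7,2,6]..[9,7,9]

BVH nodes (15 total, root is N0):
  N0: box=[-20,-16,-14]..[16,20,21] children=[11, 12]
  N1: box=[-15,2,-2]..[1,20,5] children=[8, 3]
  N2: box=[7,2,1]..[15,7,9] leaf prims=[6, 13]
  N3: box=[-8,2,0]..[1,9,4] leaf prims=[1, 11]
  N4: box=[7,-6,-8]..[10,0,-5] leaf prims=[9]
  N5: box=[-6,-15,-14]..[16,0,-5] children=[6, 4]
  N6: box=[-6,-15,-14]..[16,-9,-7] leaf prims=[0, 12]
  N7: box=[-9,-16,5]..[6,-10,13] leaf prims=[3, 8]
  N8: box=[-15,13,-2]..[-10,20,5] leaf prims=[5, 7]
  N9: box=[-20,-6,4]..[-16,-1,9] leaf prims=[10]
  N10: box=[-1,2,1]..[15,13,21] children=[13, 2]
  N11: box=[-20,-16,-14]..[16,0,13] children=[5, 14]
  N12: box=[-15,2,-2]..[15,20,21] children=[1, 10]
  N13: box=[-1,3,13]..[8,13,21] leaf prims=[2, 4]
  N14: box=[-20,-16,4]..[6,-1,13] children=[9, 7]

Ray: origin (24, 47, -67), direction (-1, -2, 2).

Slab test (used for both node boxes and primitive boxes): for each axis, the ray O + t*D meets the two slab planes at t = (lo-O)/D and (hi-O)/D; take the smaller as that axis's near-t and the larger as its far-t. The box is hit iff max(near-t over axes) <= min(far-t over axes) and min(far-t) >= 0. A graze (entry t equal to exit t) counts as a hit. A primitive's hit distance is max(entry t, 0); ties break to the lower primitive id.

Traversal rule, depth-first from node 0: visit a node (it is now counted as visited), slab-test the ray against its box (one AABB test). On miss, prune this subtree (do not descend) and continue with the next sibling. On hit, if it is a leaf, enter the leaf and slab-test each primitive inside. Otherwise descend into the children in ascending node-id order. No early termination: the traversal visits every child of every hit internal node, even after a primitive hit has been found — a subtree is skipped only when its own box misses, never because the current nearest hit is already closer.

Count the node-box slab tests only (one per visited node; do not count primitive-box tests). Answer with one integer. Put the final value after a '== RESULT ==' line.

Walk:
N0 x:[8,44] y:[27/2,63/2] z:[53/2,44] -> hit [53/2,63/2], descend [11, 12]
  N11 x:[8,44] y:[47/2,63/2] z:[53/2,40] -> hit [53/2,63/2], descend [5, 14]
    N5 x:[8,30] y:[47/2,31] z:[53/2,31] -> hit [53/2,30], descend [4, 6]
      N4 x:[14,17] y:[47/2,53/2] z:[59/2,31] -> miss, prune
      N6 x:[8,30] y:[28,31] z:[53/2,30] -> hit [28,30] leaf, test {P0(miss), P12@t=59/2}
    N14 x:[18,44] y:[24,63/2] z:[71/2,40] -> miss, prune
  N12 x:[9,39] y:[27/2,45/2] z:[65/2,44] -> miss, prune

Visited [0, 11, 5, 4, 6, 14, 12]. Tests: 7 box, 1 leaf. Nearest: P12.

== RESULT ==
7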